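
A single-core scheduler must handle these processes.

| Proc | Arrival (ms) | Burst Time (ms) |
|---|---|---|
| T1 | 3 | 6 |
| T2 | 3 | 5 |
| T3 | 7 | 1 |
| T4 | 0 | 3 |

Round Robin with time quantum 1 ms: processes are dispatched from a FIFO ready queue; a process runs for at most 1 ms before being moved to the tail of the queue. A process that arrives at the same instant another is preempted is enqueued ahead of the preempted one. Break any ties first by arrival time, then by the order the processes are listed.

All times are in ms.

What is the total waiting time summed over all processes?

13

Timeline: | T4 0-3 | T1 3-4 | T2 4-5 | T1 5-6 | T2 6-7 | T1 7-8 | T3 8-9 | T2 9-10 | T1 10-11 | T2 11-12 | T1 12-13 | T2 13-14 | T1 14-15 |
Completion: T1=15  T2=14  T3=9  T4=3
Turnaround (C−A): T1=12  T2=11  T3=2  T4=3
Waiting = turnaround − burst: T1=6, T2=6, T3=1, T4=0
Total waiting = 6 + 6 + 1 + 0 = 13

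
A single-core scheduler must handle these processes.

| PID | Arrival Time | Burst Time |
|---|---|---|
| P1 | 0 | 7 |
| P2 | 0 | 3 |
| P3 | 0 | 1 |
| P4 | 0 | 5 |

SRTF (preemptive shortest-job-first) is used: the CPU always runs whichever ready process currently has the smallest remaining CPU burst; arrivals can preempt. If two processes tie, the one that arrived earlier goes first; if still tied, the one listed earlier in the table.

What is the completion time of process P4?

Gantt: | P3 0-1 | P2 1-4 | P4 4-9 | P1 9-16 |
Completion: P1=16  P2=4  P3=1  P4=9

9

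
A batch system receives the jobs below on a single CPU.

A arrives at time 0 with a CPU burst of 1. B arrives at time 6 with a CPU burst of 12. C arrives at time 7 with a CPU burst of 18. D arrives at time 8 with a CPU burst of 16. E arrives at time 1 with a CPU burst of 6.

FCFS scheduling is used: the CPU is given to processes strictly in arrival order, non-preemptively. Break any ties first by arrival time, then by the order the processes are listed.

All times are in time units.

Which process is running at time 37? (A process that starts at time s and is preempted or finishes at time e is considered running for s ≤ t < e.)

D

Timeline: | A 0-1 | E 1-7 | B 7-19 | C 19-37 | D 37-53 |
Completion: A=1  B=19  C=37  D=53  E=7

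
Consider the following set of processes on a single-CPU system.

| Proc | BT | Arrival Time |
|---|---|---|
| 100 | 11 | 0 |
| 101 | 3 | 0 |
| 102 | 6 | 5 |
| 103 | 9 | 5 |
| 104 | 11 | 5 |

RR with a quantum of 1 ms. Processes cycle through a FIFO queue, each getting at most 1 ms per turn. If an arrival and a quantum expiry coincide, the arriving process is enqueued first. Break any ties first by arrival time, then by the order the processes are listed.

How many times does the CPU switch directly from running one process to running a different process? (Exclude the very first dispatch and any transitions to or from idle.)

Timeline: | 100 0-1 | 101 1-2 | 100 2-3 | 101 3-4 | 100 4-5 | 101 5-6 | 102 6-7 | 103 7-8 | 104 8-9 | 100 9-10 | 102 10-11 | 103 11-12 | 104 12-13 | 100 13-14 | 102 14-15 | 103 15-16 | 104 16-17 | 100 17-18 | 102 18-19 | 103 19-20 | 104 20-21 | 100 21-22 | 102 22-23 | 103 23-24 | 104 24-25 | 100 25-26 | 102 26-27 | 103 27-28 | 104 28-29 | 100 29-30 | 103 30-31 | 104 31-32 | 100 32-33 | 103 33-34 | 104 34-35 | 100 35-36 | 103 36-37 | 104 37-40 |
Completion: 100=36  101=6  102=27  103=37  104=40

37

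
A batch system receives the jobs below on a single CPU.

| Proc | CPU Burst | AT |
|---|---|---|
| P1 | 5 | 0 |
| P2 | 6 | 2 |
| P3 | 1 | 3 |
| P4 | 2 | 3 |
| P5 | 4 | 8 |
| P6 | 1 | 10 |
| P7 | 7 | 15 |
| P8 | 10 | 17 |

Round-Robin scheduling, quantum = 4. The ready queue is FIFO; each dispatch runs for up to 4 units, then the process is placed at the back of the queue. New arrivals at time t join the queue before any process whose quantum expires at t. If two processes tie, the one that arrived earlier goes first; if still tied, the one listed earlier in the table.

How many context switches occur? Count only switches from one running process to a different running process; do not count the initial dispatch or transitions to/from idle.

Schedule: | P1 0-4 | P2 4-8 | P3 8-9 | P4 9-11 | P1 11-12 | P5 12-16 | P2 16-18 | P6 18-19 | P7 19-23 | P8 23-27 | P7 27-30 | P8 30-36 |
Completion: P1=12  P2=18  P3=9  P4=11  P5=16  P6=19  P7=30  P8=36
Turnaround (C−A): P1=12  P2=16  P3=6  P4=8  P5=8  P6=9  P7=15  P8=19

11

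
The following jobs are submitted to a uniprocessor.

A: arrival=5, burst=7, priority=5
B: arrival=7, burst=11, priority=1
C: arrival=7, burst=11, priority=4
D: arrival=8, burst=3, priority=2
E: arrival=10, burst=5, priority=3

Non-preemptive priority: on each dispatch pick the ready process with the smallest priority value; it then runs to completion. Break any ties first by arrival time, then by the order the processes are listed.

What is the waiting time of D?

Schedule: | idle 0-5 | A 5-12 | B 12-23 | D 23-26 | E 26-31 | C 31-42 |
Completion: A=12  B=23  C=42  D=26  E=31
Turnaround (C−A): A=7  B=16  C=35  D=18  E=21
Waiting(D) = turnaround − burst = 18 − 3 = 15

15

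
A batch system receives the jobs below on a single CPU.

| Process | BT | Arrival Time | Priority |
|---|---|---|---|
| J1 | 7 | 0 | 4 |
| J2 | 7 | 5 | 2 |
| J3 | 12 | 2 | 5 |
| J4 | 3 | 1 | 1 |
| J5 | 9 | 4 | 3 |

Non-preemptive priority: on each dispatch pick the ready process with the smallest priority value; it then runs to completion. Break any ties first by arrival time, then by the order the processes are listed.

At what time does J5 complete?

26

Schedule: | J1 0-7 | J4 7-10 | J2 10-17 | J5 17-26 | J3 26-38 |
Completion: J1=7  J2=17  J3=38  J4=10  J5=26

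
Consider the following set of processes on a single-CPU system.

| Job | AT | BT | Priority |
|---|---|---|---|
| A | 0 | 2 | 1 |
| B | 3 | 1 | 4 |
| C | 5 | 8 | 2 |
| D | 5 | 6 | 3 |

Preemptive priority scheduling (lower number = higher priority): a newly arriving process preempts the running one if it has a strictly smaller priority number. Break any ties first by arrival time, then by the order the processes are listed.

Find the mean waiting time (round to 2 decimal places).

Timeline: | A 0-2 | idle 2-3 | B 3-4 | idle 4-5 | C 5-13 | D 13-19 |
Completion: A=2  B=4  C=13  D=19
Turnaround (C−A): A=2  B=1  C=8  D=14
Waiting times: A=0, B=0, C=0, D=8
Average waiting = (0+0+0+8) / 4 = 8/4 = 2.00

2.00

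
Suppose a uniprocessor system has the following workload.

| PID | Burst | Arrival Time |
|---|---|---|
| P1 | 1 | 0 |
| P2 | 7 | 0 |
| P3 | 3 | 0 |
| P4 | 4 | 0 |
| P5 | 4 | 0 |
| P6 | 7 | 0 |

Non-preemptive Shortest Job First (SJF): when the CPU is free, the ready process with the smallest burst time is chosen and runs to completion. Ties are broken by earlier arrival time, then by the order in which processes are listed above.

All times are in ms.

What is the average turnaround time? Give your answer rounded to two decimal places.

11.67

Schedule: | P1 0-1 | P3 1-4 | P4 4-8 | P5 8-12 | P2 12-19 | P6 19-26 |
Completion: P1=1  P2=19  P3=4  P4=8  P5=12  P6=26
Turnaround (C−A): P1=1  P2=19  P3=4  P4=8  P5=12  P6=26
Turnaround times: P1=1, P2=19, P3=4, P4=8, P5=12, P6=26
Average turnaround = (1+19+4+8+12+26) / 6 = 70/6 = 11.67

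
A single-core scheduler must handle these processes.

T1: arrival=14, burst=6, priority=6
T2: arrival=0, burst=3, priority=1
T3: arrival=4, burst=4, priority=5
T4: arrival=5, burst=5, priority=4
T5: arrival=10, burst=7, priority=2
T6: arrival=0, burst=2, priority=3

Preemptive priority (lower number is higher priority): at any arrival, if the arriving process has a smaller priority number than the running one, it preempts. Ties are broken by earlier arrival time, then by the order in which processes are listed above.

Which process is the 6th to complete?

T1

Timeline: | T2 0-3 | T6 3-5 | T4 5-10 | T5 10-17 | T3 17-21 | T1 21-27 |
Completion: T1=27  T2=3  T3=21  T4=10  T5=17  T6=5
Turnaround (C−A): T1=13  T2=3  T3=17  T4=5  T5=7  T6=5
Finish order: T2 → T6 → T4 → T5 → T3 → T1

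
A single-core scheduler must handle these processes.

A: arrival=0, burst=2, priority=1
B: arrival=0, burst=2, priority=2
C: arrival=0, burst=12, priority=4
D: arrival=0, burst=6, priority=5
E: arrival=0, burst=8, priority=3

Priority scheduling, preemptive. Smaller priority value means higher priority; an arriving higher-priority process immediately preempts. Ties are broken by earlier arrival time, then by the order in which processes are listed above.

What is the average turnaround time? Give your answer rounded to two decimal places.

Timeline: | A 0-2 | B 2-4 | E 4-12 | C 12-24 | D 24-30 |
Completion: A=2  B=4  C=24  D=30  E=12
Turnaround times: A=2, B=4, C=24, D=30, E=12
Average turnaround = (2+4+24+30+12) / 5 = 72/5 = 14.40

14.40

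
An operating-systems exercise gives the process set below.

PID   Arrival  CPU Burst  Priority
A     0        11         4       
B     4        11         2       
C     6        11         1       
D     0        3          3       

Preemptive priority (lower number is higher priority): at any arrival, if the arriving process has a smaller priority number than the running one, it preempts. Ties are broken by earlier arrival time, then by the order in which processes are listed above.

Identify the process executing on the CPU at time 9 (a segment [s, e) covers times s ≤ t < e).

Timeline: | D 0-3 | A 3-4 | B 4-6 | C 6-17 | B 17-26 | A 26-36 |
Completion: A=36  B=26  C=17  D=3
Turnaround (C−A): A=36  B=22  C=11  D=3

C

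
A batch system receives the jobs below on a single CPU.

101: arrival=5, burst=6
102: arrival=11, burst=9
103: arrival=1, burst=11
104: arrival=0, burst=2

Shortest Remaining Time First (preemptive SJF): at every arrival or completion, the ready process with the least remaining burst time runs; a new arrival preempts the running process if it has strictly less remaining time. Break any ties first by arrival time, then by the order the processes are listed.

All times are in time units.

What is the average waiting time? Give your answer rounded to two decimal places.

3.75

Gantt: | 104 0-2 | 103 2-5 | 101 5-11 | 103 11-19 | 102 19-28 |
Completion: 101=11  102=28  103=19  104=2
Waiting times: 101=0, 102=8, 103=7, 104=0
Average waiting = (0+8+7+0) / 4 = 15/4 = 3.75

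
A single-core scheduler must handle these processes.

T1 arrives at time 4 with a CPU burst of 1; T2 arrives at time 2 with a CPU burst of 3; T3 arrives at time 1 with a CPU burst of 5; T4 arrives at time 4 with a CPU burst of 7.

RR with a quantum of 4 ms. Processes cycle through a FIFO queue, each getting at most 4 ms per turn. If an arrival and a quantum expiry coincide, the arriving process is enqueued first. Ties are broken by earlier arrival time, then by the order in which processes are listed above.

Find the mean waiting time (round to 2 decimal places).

5.25

Timeline: | idle 0-1 | T3 1-5 | T2 5-8 | T1 8-9 | T4 9-13 | T3 13-14 | T4 14-17 |
Completion: T1=9  T2=8  T3=14  T4=17
Waiting times: T1=4, T2=3, T3=8, T4=6
Average waiting = (4+3+8+6) / 4 = 21/4 = 5.25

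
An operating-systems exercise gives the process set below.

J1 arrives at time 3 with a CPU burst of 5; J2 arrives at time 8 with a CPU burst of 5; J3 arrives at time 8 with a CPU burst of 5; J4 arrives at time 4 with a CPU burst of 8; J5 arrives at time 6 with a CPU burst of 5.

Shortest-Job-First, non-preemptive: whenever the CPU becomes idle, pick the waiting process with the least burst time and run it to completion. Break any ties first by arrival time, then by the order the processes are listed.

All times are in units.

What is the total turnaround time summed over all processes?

64

Schedule: | idle 0-3 | J1 3-8 | J5 8-13 | J2 13-18 | J3 18-23 | J4 23-31 |
Completion: J1=8  J2=18  J3=23  J4=31  J5=13
Turnaround (C−A): J1=5  J2=10  J3=15  J4=27  J5=7
Turnaround = completion − arrival: J1=5, J2=10, J3=15, J4=27, J5=7
Total turnaround = 5 + 10 + 15 + 27 + 7 = 64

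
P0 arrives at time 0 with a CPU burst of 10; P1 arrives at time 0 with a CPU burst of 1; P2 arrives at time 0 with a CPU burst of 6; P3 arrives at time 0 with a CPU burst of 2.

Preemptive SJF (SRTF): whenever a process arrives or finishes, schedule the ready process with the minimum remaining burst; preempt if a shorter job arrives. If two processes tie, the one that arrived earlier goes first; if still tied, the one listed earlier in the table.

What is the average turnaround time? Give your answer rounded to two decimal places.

Gantt: | P1 0-1 | P3 1-3 | P2 3-9 | P0 9-19 |
Completion: P0=19  P1=1  P2=9  P3=3
Turnaround (C−A): P0=19  P1=1  P2=9  P3=3
Turnaround times: P0=19, P1=1, P2=9, P3=3
Average turnaround = (19+1+9+3) / 4 = 32/4 = 8.00

8.00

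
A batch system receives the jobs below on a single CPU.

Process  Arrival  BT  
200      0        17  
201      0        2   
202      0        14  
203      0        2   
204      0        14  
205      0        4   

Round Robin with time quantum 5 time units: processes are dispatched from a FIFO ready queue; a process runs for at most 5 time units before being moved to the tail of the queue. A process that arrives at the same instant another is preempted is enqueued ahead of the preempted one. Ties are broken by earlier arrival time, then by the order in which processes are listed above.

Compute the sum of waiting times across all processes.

Schedule: | 200 0-5 | 201 5-7 | 202 7-12 | 203 12-14 | 204 14-19 | 205 19-23 | 200 23-28 | 202 28-33 | 204 33-38 | 200 38-43 | 202 43-47 | 204 47-51 | 200 51-53 |
Completion: 200=53  201=7  202=47  203=14  204=51  205=23
Turnaround (C−A): 200=53  201=7  202=47  203=14  204=51  205=23
Waiting = turnaround − burst: 200=36, 201=5, 202=33, 203=12, 204=37, 205=19
Total waiting = 36 + 5 + 33 + 12 + 37 + 19 = 142

142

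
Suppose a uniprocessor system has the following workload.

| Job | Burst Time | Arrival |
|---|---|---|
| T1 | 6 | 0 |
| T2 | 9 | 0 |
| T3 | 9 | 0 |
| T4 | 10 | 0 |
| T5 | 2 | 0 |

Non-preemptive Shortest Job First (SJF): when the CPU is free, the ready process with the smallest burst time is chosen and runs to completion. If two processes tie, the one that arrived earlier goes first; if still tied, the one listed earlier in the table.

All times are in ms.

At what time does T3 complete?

26

Timeline: | T5 0-2 | T1 2-8 | T2 8-17 | T3 17-26 | T4 26-36 |
Completion: T1=8  T2=17  T3=26  T4=36  T5=2
Turnaround (C−A): T1=8  T2=17  T3=26  T4=36  T5=2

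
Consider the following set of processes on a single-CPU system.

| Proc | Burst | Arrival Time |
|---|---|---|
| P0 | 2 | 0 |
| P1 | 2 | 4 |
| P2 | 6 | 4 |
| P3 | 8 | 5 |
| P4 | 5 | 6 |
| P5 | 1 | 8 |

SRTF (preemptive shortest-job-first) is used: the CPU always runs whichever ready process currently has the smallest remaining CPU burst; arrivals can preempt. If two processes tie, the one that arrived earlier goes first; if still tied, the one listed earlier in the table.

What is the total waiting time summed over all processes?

22

Gantt: | P0 0-2 | idle 2-4 | P1 4-6 | P4 6-8 | P5 8-9 | P4 9-12 | P2 12-18 | P3 18-26 |
Completion: P0=2  P1=6  P2=18  P3=26  P4=12  P5=9
Turnaround (C−A): P0=2  P1=2  P2=14  P3=21  P4=6  P5=1
Waiting = turnaround − burst: P0=0, P1=0, P2=8, P3=13, P4=1, P5=0
Total waiting = 0 + 0 + 8 + 13 + 1 + 0 = 22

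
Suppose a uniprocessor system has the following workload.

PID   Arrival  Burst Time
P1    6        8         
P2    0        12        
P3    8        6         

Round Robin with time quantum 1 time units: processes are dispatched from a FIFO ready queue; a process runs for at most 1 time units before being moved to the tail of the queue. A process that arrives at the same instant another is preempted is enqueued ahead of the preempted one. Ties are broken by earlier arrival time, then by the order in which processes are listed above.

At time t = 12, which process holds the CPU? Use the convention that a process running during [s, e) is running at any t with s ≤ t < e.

P3

Gantt: | P2 0-6 | P1 6-7 | P2 7-8 | P1 8-9 | P3 9-10 | P2 10-11 | P1 11-12 | P3 12-13 | P2 13-14 | P1 14-15 | P3 15-16 | P2 16-17 | P1 17-18 | P3 18-19 | P2 19-20 | P1 20-21 | P3 21-22 | P2 22-23 | P1 23-24 | P3 24-25 | P1 25-26 |
Completion: P1=26  P2=23  P3=25
Turnaround (C−A): P1=20  P2=23  P3=17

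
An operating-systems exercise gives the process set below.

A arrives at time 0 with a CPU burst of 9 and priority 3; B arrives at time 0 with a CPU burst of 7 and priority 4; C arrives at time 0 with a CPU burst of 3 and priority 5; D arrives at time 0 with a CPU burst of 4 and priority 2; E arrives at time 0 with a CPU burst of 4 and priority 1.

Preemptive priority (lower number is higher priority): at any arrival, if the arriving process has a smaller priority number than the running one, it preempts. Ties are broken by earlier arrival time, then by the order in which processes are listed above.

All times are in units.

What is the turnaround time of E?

4

Schedule: | E 0-4 | D 4-8 | A 8-17 | B 17-24 | C 24-27 |
Completion: A=17  B=24  C=27  D=8  E=4
Turnaround(E) = completion − arrival = 4 − 0 = 4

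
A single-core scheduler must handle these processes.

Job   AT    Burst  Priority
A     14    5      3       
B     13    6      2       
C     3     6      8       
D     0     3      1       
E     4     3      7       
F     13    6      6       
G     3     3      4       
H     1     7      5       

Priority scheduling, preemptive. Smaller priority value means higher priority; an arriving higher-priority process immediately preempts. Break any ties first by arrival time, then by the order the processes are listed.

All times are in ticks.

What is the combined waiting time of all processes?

Schedule: | D 0-3 | G 3-6 | H 6-13 | B 13-19 | A 19-24 | F 24-30 | E 30-33 | C 33-39 |
Completion: A=24  B=19  C=39  D=3  E=33  F=30  G=6  H=13
Waiting = turnaround − burst: A=5, B=0, C=30, D=0, E=26, F=11, G=0, H=5
Total waiting = 5 + 0 + 30 + 0 + 26 + 11 + 0 + 5 = 77

77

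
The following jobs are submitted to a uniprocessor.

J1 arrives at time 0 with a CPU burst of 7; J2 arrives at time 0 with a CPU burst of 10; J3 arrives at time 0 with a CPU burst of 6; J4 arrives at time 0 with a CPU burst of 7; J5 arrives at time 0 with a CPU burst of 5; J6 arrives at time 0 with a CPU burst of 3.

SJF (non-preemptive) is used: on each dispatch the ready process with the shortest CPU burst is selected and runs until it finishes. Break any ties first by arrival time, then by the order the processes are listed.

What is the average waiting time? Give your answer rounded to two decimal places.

12.33

Gantt: | J6 0-3 | J5 3-8 | J3 8-14 | J1 14-21 | J4 21-28 | J2 28-38 |
Completion: J1=21  J2=38  J3=14  J4=28  J5=8  J6=3
Waiting times: J1=14, J2=28, J3=8, J4=21, J5=3, J6=0
Average waiting = (14+28+8+21+3+0) / 6 = 74/6 = 12.33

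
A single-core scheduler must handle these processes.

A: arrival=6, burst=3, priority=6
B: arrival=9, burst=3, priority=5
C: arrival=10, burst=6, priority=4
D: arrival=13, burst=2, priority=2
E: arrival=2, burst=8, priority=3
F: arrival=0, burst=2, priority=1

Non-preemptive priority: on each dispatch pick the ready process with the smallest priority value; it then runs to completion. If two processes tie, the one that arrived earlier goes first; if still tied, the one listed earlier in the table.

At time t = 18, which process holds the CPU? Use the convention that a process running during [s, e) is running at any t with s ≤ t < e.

Schedule: | F 0-2 | E 2-10 | C 10-16 | D 16-18 | B 18-21 | A 21-24 |
Completion: A=24  B=21  C=16  D=18  E=10  F=2
Turnaround (C−A): A=18  B=12  C=6  D=5  E=8  F=2

B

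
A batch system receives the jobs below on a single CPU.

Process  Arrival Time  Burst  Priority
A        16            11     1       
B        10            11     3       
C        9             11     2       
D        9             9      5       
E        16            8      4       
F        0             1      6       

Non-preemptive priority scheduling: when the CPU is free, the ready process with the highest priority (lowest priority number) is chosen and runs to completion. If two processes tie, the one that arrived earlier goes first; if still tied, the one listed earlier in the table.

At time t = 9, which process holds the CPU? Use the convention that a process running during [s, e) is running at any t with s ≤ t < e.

Gantt: | F 0-1 | idle 1-9 | C 9-20 | A 20-31 | B 31-42 | E 42-50 | D 50-59 |
Completion: A=31  B=42  C=20  D=59  E=50  F=1
Turnaround (C−A): A=15  B=32  C=11  D=50  E=34  F=1

C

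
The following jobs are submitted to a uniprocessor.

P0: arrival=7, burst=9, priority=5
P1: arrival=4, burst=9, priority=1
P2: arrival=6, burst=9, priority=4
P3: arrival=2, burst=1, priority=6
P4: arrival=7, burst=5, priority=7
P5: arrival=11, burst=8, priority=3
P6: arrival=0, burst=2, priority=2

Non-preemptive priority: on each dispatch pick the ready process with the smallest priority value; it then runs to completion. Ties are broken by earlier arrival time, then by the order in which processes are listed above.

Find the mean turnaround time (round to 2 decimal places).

16.43

Gantt: | P6 0-2 | P3 2-3 | idle 3-4 | P1 4-13 | P5 13-21 | P2 21-30 | P0 30-39 | P4 39-44 |
Completion: P0=39  P1=13  P2=30  P3=3  P4=44  P5=21  P6=2
Turnaround times: P0=32, P1=9, P2=24, P3=1, P4=37, P5=10, P6=2
Average turnaround = (32+9+24+1+37+10+2) / 7 = 115/7 = 16.43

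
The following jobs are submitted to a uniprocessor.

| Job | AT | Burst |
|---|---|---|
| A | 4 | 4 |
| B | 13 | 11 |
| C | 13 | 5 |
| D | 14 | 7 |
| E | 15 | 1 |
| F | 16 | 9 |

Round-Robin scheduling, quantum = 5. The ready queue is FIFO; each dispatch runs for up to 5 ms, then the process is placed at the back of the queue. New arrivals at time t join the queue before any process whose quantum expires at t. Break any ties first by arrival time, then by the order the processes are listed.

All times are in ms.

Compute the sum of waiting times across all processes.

Gantt: | idle 0-4 | A 4-8 | idle 8-13 | B 13-18 | C 18-23 | D 23-28 | E 28-29 | F 29-34 | B 34-39 | D 39-41 | F 41-45 | B 45-46 |
Completion: A=8  B=46  C=23  D=41  E=29  F=45
Waiting = turnaround − burst: A=0, B=22, C=5, D=20, E=13, F=20
Total waiting = 0 + 22 + 5 + 20 + 13 + 20 = 80

80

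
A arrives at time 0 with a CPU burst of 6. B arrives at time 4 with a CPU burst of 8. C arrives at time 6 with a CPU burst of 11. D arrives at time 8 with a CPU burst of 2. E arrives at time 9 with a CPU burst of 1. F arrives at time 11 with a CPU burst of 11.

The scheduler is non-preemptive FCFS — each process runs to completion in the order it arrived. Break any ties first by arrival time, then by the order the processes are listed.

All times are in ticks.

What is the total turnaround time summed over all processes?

101

Gantt: | A 0-6 | B 6-14 | C 14-25 | D 25-27 | E 27-28 | F 28-39 |
Completion: A=6  B=14  C=25  D=27  E=28  F=39
Turnaround (C−A): A=6  B=10  C=19  D=19  E=19  F=28
Turnaround = completion − arrival: A=6, B=10, C=19, D=19, E=19, F=28
Total turnaround = 6 + 10 + 19 + 19 + 19 + 28 = 101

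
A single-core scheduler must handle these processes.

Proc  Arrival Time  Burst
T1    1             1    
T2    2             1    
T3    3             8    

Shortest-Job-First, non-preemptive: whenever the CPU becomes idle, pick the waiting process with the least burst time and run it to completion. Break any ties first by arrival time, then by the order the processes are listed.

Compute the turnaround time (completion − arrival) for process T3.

Timeline: | idle 0-1 | T1 1-2 | T2 2-3 | T3 3-11 |
Completion: T1=2  T2=3  T3=11
Turnaround (C−A): T1=1  T2=1  T3=8
Turnaround(T3) = completion − arrival = 11 − 3 = 8

8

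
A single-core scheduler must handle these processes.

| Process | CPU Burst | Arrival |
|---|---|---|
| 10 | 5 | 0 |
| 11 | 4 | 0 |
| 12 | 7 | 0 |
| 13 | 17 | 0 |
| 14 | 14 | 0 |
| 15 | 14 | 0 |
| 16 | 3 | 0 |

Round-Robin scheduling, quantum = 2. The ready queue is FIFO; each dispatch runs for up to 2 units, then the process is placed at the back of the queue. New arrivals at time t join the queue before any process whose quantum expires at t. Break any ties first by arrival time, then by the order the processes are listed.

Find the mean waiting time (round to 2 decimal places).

32.86

Gantt: | 10 0-2 | 11 2-4 | 12 4-6 | 13 6-8 | 14 8-10 | 15 10-12 | 16 12-14 | 10 14-16 | 11 16-18 | 12 18-20 | 13 20-22 | 14 22-24 | 15 24-26 | 16 26-27 | 10 27-28 | 12 28-30 | 13 30-32 | 14 32-34 | 15 34-36 | 12 36-37 | 13 37-39 | 14 39-41 | 15 41-43 | 13 43-45 | 14 45-47 | 15 47-49 | 13 49-51 | 14 51-53 | 15 53-55 | 13 55-57 | 14 57-59 | 15 59-61 | 13 61-64 |
Completion: 10=28  11=18  12=37  13=64  14=59  15=61  16=27
Waiting times: 10=23, 11=14, 12=30, 13=47, 14=45, 15=47, 16=24
Average waiting = (23+14+30+47+45+47+24) / 7 = 230/7 = 32.86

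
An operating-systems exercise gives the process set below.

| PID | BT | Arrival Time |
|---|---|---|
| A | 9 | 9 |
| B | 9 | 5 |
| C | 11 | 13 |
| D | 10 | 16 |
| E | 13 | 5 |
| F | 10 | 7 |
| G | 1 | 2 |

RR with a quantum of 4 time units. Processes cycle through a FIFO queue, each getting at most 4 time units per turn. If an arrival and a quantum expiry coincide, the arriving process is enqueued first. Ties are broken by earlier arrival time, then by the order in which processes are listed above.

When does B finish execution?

46

Timeline: | idle 0-2 | G 2-3 | idle 3-5 | B 5-9 | E 9-13 | F 13-17 | A 17-21 | B 21-25 | C 25-29 | E 29-33 | D 33-37 | F 37-41 | A 41-45 | B 45-46 | C 46-50 | E 50-54 | D 54-58 | F 58-60 | A 60-61 | C 61-64 | E 64-65 | D 65-67 |
Completion: A=61  B=46  C=64  D=67  E=65  F=60  G=3
Turnaround (C−A): A=52  B=41  C=51  D=51  E=60  F=53  G=1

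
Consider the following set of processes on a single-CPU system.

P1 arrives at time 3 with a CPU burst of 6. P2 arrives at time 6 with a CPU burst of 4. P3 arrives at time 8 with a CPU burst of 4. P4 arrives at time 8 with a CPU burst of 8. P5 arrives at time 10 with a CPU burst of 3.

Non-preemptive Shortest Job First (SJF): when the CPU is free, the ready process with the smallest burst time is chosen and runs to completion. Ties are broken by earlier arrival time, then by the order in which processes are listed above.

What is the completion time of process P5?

Schedule: | idle 0-3 | P1 3-9 | P2 9-13 | P5 13-16 | P3 16-20 | P4 20-28 |
Completion: P1=9  P2=13  P3=20  P4=28  P5=16

16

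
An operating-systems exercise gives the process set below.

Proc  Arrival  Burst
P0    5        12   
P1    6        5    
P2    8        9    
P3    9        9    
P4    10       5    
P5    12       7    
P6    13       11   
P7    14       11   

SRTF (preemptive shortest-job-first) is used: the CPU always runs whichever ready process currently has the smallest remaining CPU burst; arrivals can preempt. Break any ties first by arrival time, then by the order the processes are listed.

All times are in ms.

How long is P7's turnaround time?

60

Timeline: | idle 0-5 | P0 5-6 | P1 6-11 | P4 11-16 | P5 16-23 | P2 23-32 | P3 32-41 | P0 41-52 | P6 52-63 | P7 63-74 |
Completion: P0=52  P1=11  P2=32  P3=41  P4=16  P5=23  P6=63  P7=74
Turnaround (C−A): P0=47  P1=5  P2=24  P3=32  P4=6  P5=11  P6=50  P7=60
Turnaround(P7) = completion − arrival = 74 − 14 = 60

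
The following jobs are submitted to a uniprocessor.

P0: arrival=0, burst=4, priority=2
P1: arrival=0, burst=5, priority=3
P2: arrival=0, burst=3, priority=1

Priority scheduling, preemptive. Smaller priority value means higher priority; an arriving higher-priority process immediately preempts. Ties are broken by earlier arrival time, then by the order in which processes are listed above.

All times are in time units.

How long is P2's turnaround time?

3

Gantt: | P2 0-3 | P0 3-7 | P1 7-12 |
Completion: P0=7  P1=12  P2=3
Turnaround (C−A): P0=7  P1=12  P2=3
Turnaround(P2) = completion − arrival = 3 − 0 = 3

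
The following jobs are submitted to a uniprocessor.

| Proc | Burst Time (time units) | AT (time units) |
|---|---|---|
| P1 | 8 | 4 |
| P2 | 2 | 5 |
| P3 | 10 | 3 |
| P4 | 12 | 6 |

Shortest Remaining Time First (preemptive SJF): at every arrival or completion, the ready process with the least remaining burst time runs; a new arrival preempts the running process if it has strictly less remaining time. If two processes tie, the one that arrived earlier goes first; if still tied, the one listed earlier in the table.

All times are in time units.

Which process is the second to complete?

P1

Gantt: | idle 0-3 | P3 3-4 | P1 4-5 | P2 5-7 | P1 7-14 | P3 14-23 | P4 23-35 |
Completion: P1=14  P2=7  P3=23  P4=35
Turnaround (C−A): P1=10  P2=2  P3=20  P4=29
Finish order: P2 → P1 → P3 → P4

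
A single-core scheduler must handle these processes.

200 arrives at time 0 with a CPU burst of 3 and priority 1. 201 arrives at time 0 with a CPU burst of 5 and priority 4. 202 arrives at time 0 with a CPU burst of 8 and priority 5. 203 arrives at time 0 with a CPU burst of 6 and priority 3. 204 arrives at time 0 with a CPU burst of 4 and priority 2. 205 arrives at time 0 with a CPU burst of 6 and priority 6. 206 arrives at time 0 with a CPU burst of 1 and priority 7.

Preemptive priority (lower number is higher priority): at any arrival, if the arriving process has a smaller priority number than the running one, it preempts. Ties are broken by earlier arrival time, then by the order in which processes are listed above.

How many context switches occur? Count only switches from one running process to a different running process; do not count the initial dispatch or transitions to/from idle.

6

Gantt: | 200 0-3 | 204 3-7 | 203 7-13 | 201 13-18 | 202 18-26 | 205 26-32 | 206 32-33 |
Completion: 200=3  201=18  202=26  203=13  204=7  205=32  206=33
Turnaround (C−A): 200=3  201=18  202=26  203=13  204=7  205=32  206=33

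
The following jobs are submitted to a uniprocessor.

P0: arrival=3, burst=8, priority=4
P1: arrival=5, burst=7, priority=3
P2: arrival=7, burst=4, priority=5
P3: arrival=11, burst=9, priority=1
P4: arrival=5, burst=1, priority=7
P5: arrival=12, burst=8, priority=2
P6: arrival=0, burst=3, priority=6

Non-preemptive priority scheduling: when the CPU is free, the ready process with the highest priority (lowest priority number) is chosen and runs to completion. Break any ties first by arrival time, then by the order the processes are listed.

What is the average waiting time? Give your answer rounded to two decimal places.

13.29

Schedule: | P6 0-3 | P0 3-11 | P3 11-20 | P5 20-28 | P1 28-35 | P2 35-39 | P4 39-40 |
Completion: P0=11  P1=35  P2=39  P3=20  P4=40  P5=28  P6=3
Turnaround (C−A): P0=8  P1=30  P2=32  P3=9  P4=35  P5=16  P6=3
Waiting times: P0=0, P1=23, P2=28, P3=0, P4=34, P5=8, P6=0
Average waiting = (0+23+28+0+34+8+0) / 7 = 93/7 = 13.29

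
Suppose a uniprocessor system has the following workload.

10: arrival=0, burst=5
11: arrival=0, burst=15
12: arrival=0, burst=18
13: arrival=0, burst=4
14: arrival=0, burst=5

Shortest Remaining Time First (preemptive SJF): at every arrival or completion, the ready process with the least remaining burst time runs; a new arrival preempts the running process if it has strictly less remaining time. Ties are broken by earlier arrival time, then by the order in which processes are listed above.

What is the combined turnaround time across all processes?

Gantt: | 13 0-4 | 10 4-9 | 14 9-14 | 11 14-29 | 12 29-47 |
Completion: 10=9  11=29  12=47  13=4  14=14
Turnaround (C−A): 10=9  11=29  12=47  13=4  14=14
Turnaround = completion − arrival: 10=9, 11=29, 12=47, 13=4, 14=14
Total turnaround = 9 + 29 + 47 + 4 + 14 = 103

103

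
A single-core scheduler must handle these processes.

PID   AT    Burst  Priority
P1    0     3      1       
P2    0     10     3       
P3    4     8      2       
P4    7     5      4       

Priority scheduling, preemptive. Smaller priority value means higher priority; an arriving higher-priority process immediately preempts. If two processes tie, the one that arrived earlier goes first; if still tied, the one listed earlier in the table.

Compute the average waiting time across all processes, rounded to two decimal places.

6.25

Gantt: | P1 0-3 | P2 3-4 | P3 4-12 | P2 12-21 | P4 21-26 |
Completion: P1=3  P2=21  P3=12  P4=26
Waiting times: P1=0, P2=11, P3=0, P4=14
Average waiting = (0+11+0+14) / 4 = 25/4 = 6.25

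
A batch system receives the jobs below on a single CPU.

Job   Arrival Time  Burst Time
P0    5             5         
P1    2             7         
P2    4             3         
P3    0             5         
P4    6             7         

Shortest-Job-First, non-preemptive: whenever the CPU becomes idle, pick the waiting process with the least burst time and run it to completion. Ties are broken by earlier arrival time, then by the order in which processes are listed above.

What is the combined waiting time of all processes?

Gantt: | P3 0-5 | P2 5-8 | P0 8-13 | P1 13-20 | P4 20-27 |
Completion: P0=13  P1=20  P2=8  P3=5  P4=27
Turnaround (C−A): P0=8  P1=18  P2=4  P3=5  P4=21
Waiting = turnaround − burst: P0=3, P1=11, P2=1, P3=0, P4=14
Total waiting = 3 + 11 + 1 + 0 + 14 = 29

29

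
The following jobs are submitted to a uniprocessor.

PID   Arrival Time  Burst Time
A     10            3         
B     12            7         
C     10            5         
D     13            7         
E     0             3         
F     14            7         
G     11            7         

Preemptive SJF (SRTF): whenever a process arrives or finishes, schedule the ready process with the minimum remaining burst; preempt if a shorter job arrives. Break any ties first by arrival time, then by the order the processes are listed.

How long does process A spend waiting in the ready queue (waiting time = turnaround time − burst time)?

0

Timeline: | E 0-3 | idle 3-10 | A 10-13 | C 13-18 | G 18-25 | B 25-32 | D 32-39 | F 39-46 |
Completion: A=13  B=32  C=18  D=39  E=3  F=46  G=25
Turnaround (C−A): A=3  B=20  C=8  D=26  E=3  F=32  G=14
Waiting(A) = turnaround − burst = 3 − 3 = 0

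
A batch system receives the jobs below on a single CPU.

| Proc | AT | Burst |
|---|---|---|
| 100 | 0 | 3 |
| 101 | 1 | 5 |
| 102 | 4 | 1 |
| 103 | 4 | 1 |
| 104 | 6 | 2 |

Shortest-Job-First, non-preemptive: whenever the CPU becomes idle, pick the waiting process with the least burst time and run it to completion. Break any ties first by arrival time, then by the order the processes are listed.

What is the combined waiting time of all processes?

Schedule: | 100 0-3 | 101 3-8 | 102 8-9 | 103 9-10 | 104 10-12 |
Completion: 100=3  101=8  102=9  103=10  104=12
Turnaround (C−A): 100=3  101=7  102=5  103=6  104=6
Waiting = turnaround − burst: 100=0, 101=2, 102=4, 103=5, 104=4
Total waiting = 0 + 2 + 4 + 5 + 4 = 15

15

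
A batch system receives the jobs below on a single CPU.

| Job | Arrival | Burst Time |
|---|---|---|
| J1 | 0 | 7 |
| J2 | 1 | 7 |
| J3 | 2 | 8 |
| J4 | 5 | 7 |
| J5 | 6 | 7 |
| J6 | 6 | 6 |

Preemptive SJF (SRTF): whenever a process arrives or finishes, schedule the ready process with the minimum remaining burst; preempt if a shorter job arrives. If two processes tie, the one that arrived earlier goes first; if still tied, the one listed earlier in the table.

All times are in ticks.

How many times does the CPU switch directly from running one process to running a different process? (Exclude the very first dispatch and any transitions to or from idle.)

Gantt: | J1 0-7 | J6 7-13 | J2 13-20 | J4 20-27 | J5 27-34 | J3 34-42 |
Completion: J1=7  J2=20  J3=42  J4=27  J5=34  J6=13
Turnaround (C−A): J1=7  J2=19  J3=40  J4=22  J5=28  J6=7

5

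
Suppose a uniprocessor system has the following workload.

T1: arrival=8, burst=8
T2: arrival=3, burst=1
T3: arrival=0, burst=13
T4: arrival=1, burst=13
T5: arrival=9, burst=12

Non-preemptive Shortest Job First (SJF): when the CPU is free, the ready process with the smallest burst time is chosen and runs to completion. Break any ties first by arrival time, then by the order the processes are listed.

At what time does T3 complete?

13

Gantt: | T3 0-13 | T2 13-14 | T1 14-22 | T5 22-34 | T4 34-47 |
Completion: T1=22  T2=14  T3=13  T4=47  T5=34
Turnaround (C−A): T1=14  T2=11  T3=13  T4=46  T5=25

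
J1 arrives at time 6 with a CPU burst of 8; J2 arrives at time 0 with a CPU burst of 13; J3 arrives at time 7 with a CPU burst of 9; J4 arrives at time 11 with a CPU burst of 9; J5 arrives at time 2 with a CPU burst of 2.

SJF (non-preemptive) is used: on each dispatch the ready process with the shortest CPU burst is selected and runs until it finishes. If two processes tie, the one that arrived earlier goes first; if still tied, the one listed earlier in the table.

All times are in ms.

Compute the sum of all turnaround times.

98

Schedule: | J2 0-13 | J5 13-15 | J1 15-23 | J3 23-32 | J4 32-41 |
Completion: J1=23  J2=13  J3=32  J4=41  J5=15
Turnaround (C−A): J1=17  J2=13  J3=25  J4=30  J5=13
Turnaround = completion − arrival: J1=17, J2=13, J3=25, J4=30, J5=13
Total turnaround = 17 + 13 + 25 + 30 + 13 = 98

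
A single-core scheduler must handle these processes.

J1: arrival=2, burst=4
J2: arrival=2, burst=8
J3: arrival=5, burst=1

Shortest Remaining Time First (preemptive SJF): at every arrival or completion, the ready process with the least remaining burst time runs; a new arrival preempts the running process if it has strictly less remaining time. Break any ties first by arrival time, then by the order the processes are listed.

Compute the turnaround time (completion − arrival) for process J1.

4

Timeline: | idle 0-2 | J1 2-6 | J3 6-7 | J2 7-15 |
Completion: J1=6  J2=15  J3=7
Turnaround(J1) = completion − arrival = 6 − 2 = 4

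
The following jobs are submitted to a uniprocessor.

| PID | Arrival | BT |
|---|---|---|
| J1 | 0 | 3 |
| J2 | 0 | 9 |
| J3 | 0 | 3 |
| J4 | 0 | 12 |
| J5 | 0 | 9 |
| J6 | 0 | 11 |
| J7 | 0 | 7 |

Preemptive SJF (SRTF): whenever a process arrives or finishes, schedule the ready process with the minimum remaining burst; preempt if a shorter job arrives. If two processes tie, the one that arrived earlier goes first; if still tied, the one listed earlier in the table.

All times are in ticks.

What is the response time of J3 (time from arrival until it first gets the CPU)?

3

Gantt: | J1 0-3 | J3 3-6 | J7 6-13 | J2 13-22 | J5 22-31 | J6 31-42 | J4 42-54 |
Completion: J1=3  J2=22  J3=6  J4=54  J5=31  J6=42  J7=13
Response(J3) = first start − arrival = 3 − 0 = 3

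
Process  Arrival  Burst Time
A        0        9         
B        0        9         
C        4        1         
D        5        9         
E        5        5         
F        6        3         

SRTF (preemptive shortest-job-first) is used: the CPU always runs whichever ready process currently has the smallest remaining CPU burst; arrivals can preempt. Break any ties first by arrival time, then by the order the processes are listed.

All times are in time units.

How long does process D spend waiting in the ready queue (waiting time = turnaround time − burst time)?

22

Schedule: | A 0-4 | C 4-5 | A 5-6 | F 6-9 | A 9-13 | E 13-18 | B 18-27 | D 27-36 |
Completion: A=13  B=27  C=5  D=36  E=18  F=9
Turnaround (C−A): A=13  B=27  C=1  D=31  E=13  F=3
Waiting(D) = turnaround − burst = 31 − 9 = 22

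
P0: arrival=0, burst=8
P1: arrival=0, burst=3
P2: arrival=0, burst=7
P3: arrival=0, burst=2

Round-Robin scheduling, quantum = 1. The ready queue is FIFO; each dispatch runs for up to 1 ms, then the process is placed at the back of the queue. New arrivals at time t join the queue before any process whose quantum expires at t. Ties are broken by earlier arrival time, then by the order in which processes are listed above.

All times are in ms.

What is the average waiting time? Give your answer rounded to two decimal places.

9.25

Timeline: | P0 0-1 | P1 1-2 | P2 2-3 | P3 3-4 | P0 4-5 | P1 5-6 | P2 6-7 | P3 7-8 | P0 8-9 | P1 9-10 | P2 10-11 | P0 11-12 | P2 12-13 | P0 13-14 | P2 14-15 | P0 15-16 | P2 16-17 | P0 17-18 | P2 18-19 | P0 19-20 |
Completion: P0=20  P1=10  P2=19  P3=8
Turnaround (C−A): P0=20  P1=10  P2=19  P3=8
Waiting times: P0=12, P1=7, P2=12, P3=6
Average waiting = (12+7+12+6) / 4 = 37/4 = 9.25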